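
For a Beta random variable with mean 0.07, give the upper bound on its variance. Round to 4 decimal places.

0.0651

For fixed mean μ the Beta variance is μ(1−μ)/(α+β+1), increasing as α+β decreases.
Its least upper bound (not attained) is μ(1−μ) = 0.07·0.93 = 0.0651.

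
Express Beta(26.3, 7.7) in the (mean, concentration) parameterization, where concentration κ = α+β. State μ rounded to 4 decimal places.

μ = 0.7735, κ = 34.0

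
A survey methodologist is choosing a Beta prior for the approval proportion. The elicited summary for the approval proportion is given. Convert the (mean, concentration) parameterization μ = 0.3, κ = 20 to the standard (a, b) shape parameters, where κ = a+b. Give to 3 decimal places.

a = 6.000, b = 14.000

Split κ in proportion μ : (1−μ): a = 0.3·20 = 6.000, b = 20 − 6.000 = 14.000.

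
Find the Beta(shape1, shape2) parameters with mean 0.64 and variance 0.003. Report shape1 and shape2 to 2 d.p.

shape1 = 48.51, shape2 = 27.29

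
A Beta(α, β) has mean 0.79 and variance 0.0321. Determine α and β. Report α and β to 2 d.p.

α = 3.29, β = 0.88

Write ν = α+β; then α = μν and Var = μ(1−μ)/(ν+1).
ν = μ(1−μ)/Var − 1 = 0.1659/0.0321 − 1 = 4.1682.
α = 0.79·4.1682 = 3.29, β = 0.21·4.1682 = 0.88.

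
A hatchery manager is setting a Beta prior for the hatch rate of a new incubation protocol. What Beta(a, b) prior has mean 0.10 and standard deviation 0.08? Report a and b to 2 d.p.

a = 1.31, b = 11.76

Variance = 0.08² = 0.0064. The moment-matching identity a+b = μ(1−μ)/Var − 1 gives
a+b = 0.0900/0.0064 − 1 = 13.0625, so a = μ·13.0625 = 1.31 and b = (1−μ)·13.0625 = 11.76.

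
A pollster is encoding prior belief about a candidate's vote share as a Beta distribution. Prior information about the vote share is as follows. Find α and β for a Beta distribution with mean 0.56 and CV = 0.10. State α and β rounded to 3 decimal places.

σ = CV·μ = 0.10×0.56 = 0.05600, so σ² = 0.003136.
s+1 = μ(1−μ)/σ² = 0.2464/0.003136 = 78.5714, so s = α+β = 77.5714.
α = μs = 43.440, β = (1−μ)s = 34.131.

α = 43.440, β = 34.131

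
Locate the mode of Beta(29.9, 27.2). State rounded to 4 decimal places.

With α,β > 1, mode = (α−1)/(α+β−2) = 28.9/55.1 = 0.5245.

0.5245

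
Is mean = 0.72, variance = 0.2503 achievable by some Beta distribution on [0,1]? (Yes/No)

A Beta with mean μ has variance μ(1−μ)/(α+β+1) < μ(1−μ).
Here μ(1−μ) = 0.72×0.28 = 0.2016, and 0.2503 ≥ 0.2016.

No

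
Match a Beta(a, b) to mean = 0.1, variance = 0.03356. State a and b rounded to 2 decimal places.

a = 0.17, b = 1.51

By moment matching, a+b = μ(1−μ)/σ² − 1 = (0.1·0.9)/0.03356 − 1 = 2.6818 − 1 = 1.6818.
Since a/(a+b) = μ, a = 0.1·1.6818 = 0.17 and b = 0.9·1.6818 = 1.51.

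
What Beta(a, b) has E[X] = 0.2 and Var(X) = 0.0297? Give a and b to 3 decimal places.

Write ν = a+b; then a = μν and Var = μ(1−μ)/(ν+1).
ν = μ(1−μ)/Var − 1 = 0.16/0.0297 − 1 = 4.3872.
a = 0.2·4.3872 = 0.877, b = 0.8·4.3872 = 3.510.

a = 0.877, b = 3.510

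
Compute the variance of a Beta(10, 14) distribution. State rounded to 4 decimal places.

μ = 10/24 = 0.416667; Var = μ(1−μ)/(α+β+1) = 0.2430556/25 = 0.0097.

0.0097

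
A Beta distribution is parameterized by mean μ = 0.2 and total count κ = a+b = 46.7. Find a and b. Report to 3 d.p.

a = μκ = 0.2×46.7 = 9.340 and b = (1−μ)κ = 0.8×46.7 = 37.360.

a = 9.340, b = 37.360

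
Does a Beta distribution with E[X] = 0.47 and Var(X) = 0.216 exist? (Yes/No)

The Beta variance bound is σ² < μ(1−μ).
Here μ(1−μ) = 0.47×0.53 = 0.2491, and 0.216 < 0.2491.

Yes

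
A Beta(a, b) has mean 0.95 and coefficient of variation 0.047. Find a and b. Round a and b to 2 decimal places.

a = 21.68, b = 1.14

Var = (CV·μ)² = (0.047×0.95)² = 0.001994.
a+b = μ(1−μ)/Var − 1 = 0.0475/0.001994 − 1 = 22.8260.
Thus a = 0.95·22.8260 = 21.68 and b = 0.05·22.8260 = 1.14.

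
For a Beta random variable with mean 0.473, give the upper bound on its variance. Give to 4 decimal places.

0.2493

Var = μ(1−μ)/(α+β+1), which approaches μ(1−μ) as α+β → 0.
So the supremum is μ(1−μ) = 0.473×0.527 = 0.2493.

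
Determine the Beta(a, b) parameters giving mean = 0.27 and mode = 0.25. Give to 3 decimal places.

With s = a+b: μ = a/s and mode = (a−1)/(s−2). Eliminating a = μs,
μs − 1 = m(s−2) ⇒ s(μ−m) = 1−2m ⇒ s = 0.50/0.02 = 25.0000.
So a = μs = 6.750, b = (1−μ)s = 18.250.

a = 6.750, b = 18.250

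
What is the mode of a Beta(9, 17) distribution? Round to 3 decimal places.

The density x^(α−1)(1−x)^(β−1) is maximised at (α−1)/(α+β−2) = 8/24 = 0.333.

0.333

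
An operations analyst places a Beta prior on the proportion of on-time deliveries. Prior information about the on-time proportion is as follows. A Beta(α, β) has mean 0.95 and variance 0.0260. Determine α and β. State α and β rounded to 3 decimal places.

α = 0.786, β = 0.041

Write ν = α+β; then α = μν and Var = μ(1−μ)/(ν+1).
ν = μ(1−μ)/Var − 1 = 0.0475/0.0260 − 1 = 0.8269.
α = 0.95·0.8269 = 0.786, β = 0.05·0.8269 = 0.041.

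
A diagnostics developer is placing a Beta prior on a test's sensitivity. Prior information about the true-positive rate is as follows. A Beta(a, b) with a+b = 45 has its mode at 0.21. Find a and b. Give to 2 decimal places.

a = 10.03, b = 34.97

Since the density peak of Beta(a,b) is at (a−1)/(a+b−2),
a = 1 + 0.21(45−2) = 10.03 and b = 45 − 10.03 = 34.97.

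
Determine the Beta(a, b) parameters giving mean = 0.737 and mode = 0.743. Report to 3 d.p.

a = 59.697, b = 21.303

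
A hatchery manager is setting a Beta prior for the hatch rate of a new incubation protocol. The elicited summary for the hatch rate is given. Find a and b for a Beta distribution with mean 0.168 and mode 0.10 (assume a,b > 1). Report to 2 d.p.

a = 1.98, b = 9.79

With s = a+b: μ = a/s and mode = (a−1)/(s−2). Eliminating a = μs,
μs − 1 = m(s−2) ⇒ s(μ−m) = 1−2m ⇒ s = 0.80/0.068 = 11.7647.
So a = μs = 1.98, b = (1−μ)s = 9.79.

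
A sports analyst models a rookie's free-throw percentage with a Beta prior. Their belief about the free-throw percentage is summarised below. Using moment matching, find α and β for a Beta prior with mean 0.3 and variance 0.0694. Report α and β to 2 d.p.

Let s = α+β. The Beta variance is μ(1−μ)/(s+1).
So s+1 = μ(1−μ)/σ² = (0.3×0.7)/0.0694 = 0.21/0.0694 = 3.0259, giving s = 2.0259.
Then α = μs = 0.3×2.0259 = 0.61 and β = (1−μ)s = 0.7×2.0259 = 1.42.

α = 0.61, β = 1.42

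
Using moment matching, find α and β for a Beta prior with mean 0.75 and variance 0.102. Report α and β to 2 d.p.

α = 0.63, β = 0.21

Let s = α+β. The Beta variance is μ(1−μ)/(s+1).
So s+1 = μ(1−μ)/σ² = (0.75×0.25)/0.102 = 0.1875/0.102 = 1.8382, giving s = 0.8382.
Then α = μs = 0.75×0.8382 = 0.63 and β = (1−μ)s = 0.25×0.8382 = 0.21.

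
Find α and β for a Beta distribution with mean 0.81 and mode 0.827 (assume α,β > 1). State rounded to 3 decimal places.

With s = α+β: μ = α/s and mode = (α−1)/(s−2). Eliminating α = μs,
μs − 1 = m(s−2) ⇒ s(μ−m) = 1−2m ⇒ s = -0.654/-0.017 = 38.4706.
So α = μs = 31.161, β = (1−μ)s = 7.309.

α = 31.161, β = 7.309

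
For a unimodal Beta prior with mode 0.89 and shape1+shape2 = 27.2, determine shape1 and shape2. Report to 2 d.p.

For shape1,shape2>1 the mode is (shape1−1)/(shape1+shape2−2), so shape1 = mode·(κ−2)+1 = 0.89×25.2+1 = 23.43.
And shape2 = (1−mode)·(κ−2)+1 = 0.11×25.2+1 = 3.77.

shape1 = 23.43, shape2 = 3.77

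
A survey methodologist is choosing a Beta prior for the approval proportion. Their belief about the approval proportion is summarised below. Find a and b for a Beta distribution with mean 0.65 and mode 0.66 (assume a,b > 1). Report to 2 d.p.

a = 20.80, b = 11.20

With s = a+b: μ = a/s and mode = (a−1)/(s−2). Eliminating a = μs,
μs − 1 = m(s−2) ⇒ s(μ−m) = 1−2m ⇒ s = -0.32/-0.01 = 32.0000.
So a = μs = 20.80, b = (1−μ)s = 11.20.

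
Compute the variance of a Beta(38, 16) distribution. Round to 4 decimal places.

Var = αβ/[(α+β)²(α+β+1)] = (38×16)/(54²×55) = 608/160380 = 0.0038.

0.0038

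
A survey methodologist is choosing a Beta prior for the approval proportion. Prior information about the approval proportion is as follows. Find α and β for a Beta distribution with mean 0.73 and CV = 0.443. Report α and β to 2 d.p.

α = 0.65, β = 0.24

σ = CV·μ = 0.443×0.73 = 0.32339, so σ² = 0.104581.
s+1 = μ(1−μ)/σ² = 0.1971/0.104581 = 1.8847, so s = α+β = 0.8847.
α = μs = 0.65, β = (1−μ)s = 0.24.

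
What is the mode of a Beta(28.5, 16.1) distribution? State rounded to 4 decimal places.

0.6455

With α,β > 1, mode = (α−1)/(α+β−2) = 27.5/42.6 = 0.6455.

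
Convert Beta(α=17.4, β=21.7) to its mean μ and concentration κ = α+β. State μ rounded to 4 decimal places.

μ = 0.4450, κ = 39.1

κ = α+β = 17.4+21.7 = 39.1; μ = α/κ = 17.4/39.1 = 0.4450.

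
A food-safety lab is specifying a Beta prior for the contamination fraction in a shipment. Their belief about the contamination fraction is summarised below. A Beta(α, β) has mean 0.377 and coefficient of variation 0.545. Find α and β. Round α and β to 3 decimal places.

α = 1.720, β = 2.843

σ = CV·μ = 0.545×0.377 = 0.20547, so σ² = 0.042216.
s+1 = μ(1−μ)/σ² = 0.234871/0.042216 = 5.5636, so s = α+β = 4.5636.
α = μs = 1.720, β = (1−μ)s = 2.843.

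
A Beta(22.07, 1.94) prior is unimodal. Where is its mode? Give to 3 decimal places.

The density x^(α−1)(1−x)^(β−1) is maximised at (α−1)/(α+β−2) = 21.07/22.01 = 0.957.

0.957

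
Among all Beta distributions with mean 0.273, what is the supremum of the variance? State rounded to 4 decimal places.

0.1985

For fixed mean μ the Beta variance is μ(1−μ)/(α+β+1), increasing as α+β decreases.
Its least upper bound (not attained) is μ(1−μ) = 0.273·0.727 = 0.1985.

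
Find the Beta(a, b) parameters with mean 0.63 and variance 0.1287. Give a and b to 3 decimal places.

a = 0.511, b = 0.300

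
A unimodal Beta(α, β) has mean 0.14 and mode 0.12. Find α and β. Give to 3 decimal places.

α = 5.320, β = 32.680

Let s = α+β. Mean gives α = μs = 0.14s; mode gives (α−1)/(s−2) = 0.12.
Substituting: 0.14s − 1 = 0.12(s−2) = 0.12s − 0.24, so 0.02s = 0.76 and s = 38.0000.
Then α = 0.14×38.0000 = 5.320 and β = s−α = 32.680.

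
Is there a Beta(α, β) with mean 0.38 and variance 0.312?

A Beta with mean μ has variance μ(1−μ)/(α+β+1) < μ(1−μ).
Here μ(1−μ) = 0.38×0.62 = 0.2356, and 0.312 ≥ 0.2356.

No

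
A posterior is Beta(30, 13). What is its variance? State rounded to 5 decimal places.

α+β = 43 and αβ = 390, so Var = αβ/[(α+β)²(α+β+1)] = 390/81356 = 0.00479.

0.00479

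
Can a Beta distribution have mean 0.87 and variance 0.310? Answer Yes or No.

No

A Beta with mean μ has variance μ(1−μ)/(α+β+1) < μ(1−μ).
Here μ(1−μ) = 0.87×0.13 = 0.1131, and 0.310 ≥ 0.1131.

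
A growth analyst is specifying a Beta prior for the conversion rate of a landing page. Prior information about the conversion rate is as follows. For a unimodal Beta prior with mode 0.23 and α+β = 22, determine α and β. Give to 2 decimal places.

α = 5.60, β = 16.40

For α,β>1 the mode is (α−1)/(α+β−2), so α = mode·(κ−2)+1 = 0.23×20+1 = 5.60.
And β = (1−mode)·(κ−2)+1 = 0.77×20+1 = 16.40.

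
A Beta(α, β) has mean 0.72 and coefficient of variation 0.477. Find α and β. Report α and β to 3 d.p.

Var = (CV·μ)² = (0.477×0.72)² = 0.117951.
α+β = μ(1−μ)/Var − 1 = 0.2016/0.117951 − 1 = 0.7092.
Thus α = 0.72·0.7092 = 0.511 and β = 0.28·0.7092 = 0.199.

α = 0.511, β = 0.199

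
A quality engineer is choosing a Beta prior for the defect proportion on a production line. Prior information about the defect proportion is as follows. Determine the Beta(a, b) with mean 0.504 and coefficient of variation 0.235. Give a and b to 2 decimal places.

σ = CV·μ = 0.235×0.504 = 0.11844, so σ² = 0.014028.
s+1 = μ(1−μ)/σ² = 0.249984/0.014028 = 17.8203, so s = a+b = 16.8203.
a = μs = 8.48, b = (1−μ)s = 8.34.

a = 8.48, b = 8.34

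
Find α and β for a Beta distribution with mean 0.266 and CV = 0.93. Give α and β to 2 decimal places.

α = 0.58, β = 1.61

Var = (CV·μ)² = (0.93×0.266)² = 0.061197.
α+β = μ(1−μ)/Var − 1 = 0.195244/0.061197 − 1 = 2.1904.
Thus α = 0.266·2.1904 = 0.58 and β = 0.734·2.1904 = 1.61.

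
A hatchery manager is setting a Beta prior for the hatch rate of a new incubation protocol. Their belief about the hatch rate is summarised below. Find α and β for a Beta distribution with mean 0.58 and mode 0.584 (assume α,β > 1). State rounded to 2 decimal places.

α = 24.36, β = 17.64

With s = α+β: μ = α/s and mode = (α−1)/(s−2). Eliminating α = μs,
μs − 1 = m(s−2) ⇒ s(μ−m) = 1−2m ⇒ s = -0.168/-0.004 = 42.0000.
So α = μs = 24.36, β = (1−μ)s = 17.64.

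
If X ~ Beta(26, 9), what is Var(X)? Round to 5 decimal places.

Var = αβ/[(α+β)²(α+β+1)] = (26×9)/(35²×36) = 234/44100 = 0.00531.

0.00531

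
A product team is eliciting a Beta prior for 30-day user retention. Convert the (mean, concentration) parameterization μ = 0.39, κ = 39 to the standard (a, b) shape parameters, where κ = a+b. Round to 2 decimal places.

a = 15.21, b = 23.79

a = μκ = 0.39×39 = 15.21 and b = (1−μ)κ = 0.61×39 = 23.79.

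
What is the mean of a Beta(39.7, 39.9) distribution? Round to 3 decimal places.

The Beta mean is α/(α+β) = 39.7/(39.7+39.9) = 0.499.

0.499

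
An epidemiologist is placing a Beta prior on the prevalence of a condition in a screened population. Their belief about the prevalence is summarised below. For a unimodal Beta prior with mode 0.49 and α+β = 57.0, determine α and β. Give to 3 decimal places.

α = 27.950, β = 29.050

For α,β>1 the mode is (α−1)/(α+β−2), so α = mode·(κ−2)+1 = 0.49×55.0+1 = 27.950.
And β = (1−mode)·(κ−2)+1 = 0.51×55.0+1 = 29.050.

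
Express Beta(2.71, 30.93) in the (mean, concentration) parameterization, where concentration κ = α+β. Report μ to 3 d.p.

κ = α+β = 2.71+30.93 = 33.64; μ = α/κ = 2.71/33.64 = 0.081.

μ = 0.081, κ = 33.64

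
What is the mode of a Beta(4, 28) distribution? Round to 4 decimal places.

0.1000

With α,β > 1, mode = (α−1)/(α+β−2) = 3/30 = 0.1000.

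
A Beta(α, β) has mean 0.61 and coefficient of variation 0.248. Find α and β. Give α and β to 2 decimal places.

σ = CV·μ = 0.248×0.61 = 0.15128, so σ² = 0.022886.
s+1 = μ(1−μ)/σ² = 0.2379/0.022886 = 10.3952, so s = α+β = 9.3952.
α = μs = 5.73, β = (1−μ)s = 3.66.

α = 5.73, β = 3.66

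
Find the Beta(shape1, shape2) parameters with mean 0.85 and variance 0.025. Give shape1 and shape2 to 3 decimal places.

shape1 = 3.485, shape2 = 0.615

Let s = shape1+shape2. The Beta variance is μ(1−μ)/(s+1).
So s+1 = μ(1−μ)/σ² = (0.85×0.15)/0.025 = 0.1275/0.025 = 5.1000, giving s = 4.1000.
Then shape1 = μs = 0.85×4.1000 = 3.485 and shape2 = (1−μ)s = 0.15×4.1000 = 0.615.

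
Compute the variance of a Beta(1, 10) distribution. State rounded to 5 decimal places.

0.00689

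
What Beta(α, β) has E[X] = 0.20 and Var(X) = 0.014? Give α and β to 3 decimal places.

α = 2.086, β = 8.343

Let s = α+β. The Beta variance is μ(1−μ)/(s+1).
So s+1 = μ(1−μ)/σ² = (0.20×0.80)/0.014 = 0.1600/0.014 = 11.4286, giving s = 10.4286.
Then α = μs = 0.20×10.4286 = 2.086 and β = (1−μ)s = 0.80×10.4286 = 8.343.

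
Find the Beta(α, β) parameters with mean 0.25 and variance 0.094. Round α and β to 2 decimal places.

α = 0.25, β = 0.75

By moment matching, α+β = μ(1−μ)/σ² − 1 = (0.25·0.75)/0.094 − 1 = 1.9947 − 1 = 0.9947.
Since α/(α+β) = μ, α = 0.25·0.9947 = 0.25 and β = 0.75·0.9947 = 0.75.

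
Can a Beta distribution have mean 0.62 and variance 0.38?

No

For any Beta, Var(X) < E[X]·(1−E[X]).
Here μ(1−μ) = 0.62×0.38 = 0.2356, and 0.38 ≥ 0.2356.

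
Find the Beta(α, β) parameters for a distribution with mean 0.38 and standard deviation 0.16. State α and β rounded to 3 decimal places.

α = 3.117, β = 5.086

First σ² = 0.0256. Setting α = μn, β = (1−μ)n with n = α+β,
μ(1−μ)/(n+1) = 0.0256 ⇒ n+1 = 0.2356/0.0256 = 9.2031 ⇒ n = 8.2031.
Hence α = 0.38×8.2031 = 3.117, β = 0.62×8.2031 = 5.086.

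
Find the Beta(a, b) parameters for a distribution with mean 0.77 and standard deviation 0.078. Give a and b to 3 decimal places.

Variance = 0.078² = 0.006084. The moment-matching identity a+b = μ(1−μ)/Var − 1 gives
a+b = 0.1771/0.006084 − 1 = 28.1091, so a = μ·28.1091 = 21.644 and b = (1−μ)·28.1091 = 6.465.

a = 21.644, b = 6.465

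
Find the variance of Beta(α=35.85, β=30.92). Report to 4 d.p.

Var = αβ/[(α+β)²(α+β+1)] = (35.85×30.92)/(66.77²×67.77) = 1108.4820/302134.443633 = 0.0037.

0.0037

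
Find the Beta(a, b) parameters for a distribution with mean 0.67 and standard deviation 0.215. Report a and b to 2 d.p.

Variance = 0.215² = 0.046225. The moment-matching identity a+b = μ(1−μ)/Var − 1 gives
a+b = 0.2211/0.046225 − 1 = 3.7831, so a = μ·3.7831 = 2.53 and b = (1−μ)·3.7831 = 1.25.

a = 2.53, b = 1.25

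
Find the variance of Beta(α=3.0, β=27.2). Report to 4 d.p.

0.0029

μ = 3.0/30.2 = 0.099338; Var = μ(1−μ)/(α+β+1) = 0.0894698/31.2 = 0.0029.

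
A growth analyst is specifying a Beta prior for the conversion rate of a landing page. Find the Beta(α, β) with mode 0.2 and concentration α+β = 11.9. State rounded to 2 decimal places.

α = 2.98, β = 8.92

Since the density peak of Beta(α,β) is at (α−1)/(α+β−2),
α = 1 + 0.2(11.9−2) = 2.98 and β = 11.9 − 2.98 = 8.92.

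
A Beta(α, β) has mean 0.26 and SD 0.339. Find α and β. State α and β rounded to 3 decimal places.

α = 0.175, β = 0.499

First σ² = 0.114921. Setting α = μn, β = (1−μ)n with n = α+β,
μ(1−μ)/(n+1) = 0.114921 ⇒ n+1 = 0.1924/0.114921 = 1.6742 ⇒ n = 0.6742.
Hence α = 0.26×0.6742 = 0.175, β = 0.74×0.6742 = 0.499.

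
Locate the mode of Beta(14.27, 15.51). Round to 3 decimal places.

The density x^(α−1)(1−x)^(β−1) is maximised at (α−1)/(α+β−2) = 13.27/27.78 = 0.478.

0.478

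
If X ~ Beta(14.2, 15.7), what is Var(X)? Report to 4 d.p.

0.0081

α+β = 29.9 and αβ = 222.94, so Var = αβ/[(α+β)²(α+β+1)] = 222.94/27624.909 = 0.0081.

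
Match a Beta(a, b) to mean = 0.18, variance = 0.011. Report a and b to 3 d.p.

Let s = a+b. The Beta variance is μ(1−μ)/(s+1).
So s+1 = μ(1−μ)/σ² = (0.18×0.82)/0.011 = 0.1476/0.011 = 13.4182, giving s = 12.4182.
Then a = μs = 0.18×12.4182 = 2.235 and b = (1−μ)s = 0.82×12.4182 = 10.183.

a = 2.235, b = 10.183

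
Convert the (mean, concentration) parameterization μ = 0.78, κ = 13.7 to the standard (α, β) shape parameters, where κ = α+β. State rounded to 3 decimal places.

Split κ in proportion μ : (1−μ): α = 0.78·13.7 = 10.686, β = 13.7 − 10.686 = 3.014.

α = 10.686, β = 3.014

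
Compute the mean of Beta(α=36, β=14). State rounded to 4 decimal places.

0.7200

E[X] = α/(α+β) = 36/50 = 0.7200.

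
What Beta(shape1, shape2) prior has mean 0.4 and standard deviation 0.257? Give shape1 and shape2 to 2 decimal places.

shape1 = 1.05, shape2 = 1.58

σ² = 0.257² = 0.066049.
With s = shape1+shape2, Var = μ(1−μ)/(s+1), so s+1 = (0.4×0.6)/0.066049 = 3.6337 and s = 2.6337.
shape1 = μs = 1.05, shape2 = (1−μ)s = 1.58.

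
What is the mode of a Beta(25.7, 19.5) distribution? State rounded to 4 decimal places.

0.5718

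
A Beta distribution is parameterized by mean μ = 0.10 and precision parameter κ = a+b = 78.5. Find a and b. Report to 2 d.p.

a = 7.85, b = 70.65

Split κ in proportion μ : (1−μ): a = 0.10·78.5 = 7.85, b = 78.5 − 7.85 = 70.65.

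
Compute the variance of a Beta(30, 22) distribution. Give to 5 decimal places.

α+β = 52 and αβ = 660, so Var = αβ/[(α+β)²(α+β+1)] = 660/143312 = 0.00461.

0.00461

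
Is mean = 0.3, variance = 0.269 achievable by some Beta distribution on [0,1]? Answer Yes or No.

No

The Beta variance bound is σ² < μ(1−μ).
Here μ(1−μ) = 0.3×0.7 = 0.21, and 0.269 ≥ 0.21.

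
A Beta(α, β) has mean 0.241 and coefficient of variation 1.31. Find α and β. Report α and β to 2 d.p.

Var = (CV·μ)² = (1.31×0.241)² = 0.099673.
α+β = μ(1−μ)/Var − 1 = 0.182919/0.099673 − 1 = 0.8352.
Thus α = 0.241·0.8352 = 0.20 and β = 0.759·0.8352 = 0.63.

α = 0.20, β = 0.63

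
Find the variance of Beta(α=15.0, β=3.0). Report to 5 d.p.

α+β = 18.0 and αβ = 45.00, so Var = αβ/[(α+β)²(α+β+1)] = 45.00/6156.000 = 0.00731.

0.00731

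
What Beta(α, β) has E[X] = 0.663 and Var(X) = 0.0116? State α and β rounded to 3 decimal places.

α = 12.107, β = 6.154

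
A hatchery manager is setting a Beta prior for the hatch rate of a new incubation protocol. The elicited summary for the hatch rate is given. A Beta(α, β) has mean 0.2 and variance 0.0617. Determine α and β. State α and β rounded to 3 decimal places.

Write ν = α+β; then α = μν and Var = μ(1−μ)/(ν+1).
ν = μ(1−μ)/Var − 1 = 0.16/0.0617 − 1 = 1.5932.
α = 0.2·1.5932 = 0.319, β = 0.8·1.5932 = 1.275.

α = 0.319, β = 1.275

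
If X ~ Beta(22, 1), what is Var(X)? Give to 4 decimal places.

Var = αβ/[(α+β)²(α+β+1)] = (22×1)/(23²×24) = 22/12696 = 0.0017.

0.0017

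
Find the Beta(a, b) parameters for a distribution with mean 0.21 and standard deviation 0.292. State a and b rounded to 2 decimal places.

a = 0.20, b = 0.75

First σ² = 0.085264. Setting a = μn, b = (1−μ)n with n = a+b,
μ(1−μ)/(n+1) = 0.085264 ⇒ n+1 = 0.1659/0.085264 = 1.9457 ⇒ n = 0.9457.
Hence a = 0.21×0.9457 = 0.20, b = 0.79×0.9457 = 0.75.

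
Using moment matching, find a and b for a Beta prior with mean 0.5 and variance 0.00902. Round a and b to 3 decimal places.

Let s = a+b. The Beta variance is μ(1−μ)/(s+1).
So s+1 = μ(1−μ)/σ² = (0.5×0.5)/0.00902 = 0.25/0.00902 = 27.7162, giving s = 26.7162.
Then a = μs = 0.5×26.7162 = 13.358 and b = (1−μ)s = 0.5×26.7162 = 13.358.

a = 13.358, b = 13.358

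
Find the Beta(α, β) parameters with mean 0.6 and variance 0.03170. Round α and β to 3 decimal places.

α = 3.943, β = 2.628

Let s = α+β. The Beta variance is μ(1−μ)/(s+1).
So s+1 = μ(1−μ)/σ² = (0.6×0.4)/0.03170 = 0.24/0.03170 = 7.5710, giving s = 6.5710.
Then α = μs = 0.6×6.5710 = 3.943 and β = (1−μ)s = 0.4×6.5710 = 2.628.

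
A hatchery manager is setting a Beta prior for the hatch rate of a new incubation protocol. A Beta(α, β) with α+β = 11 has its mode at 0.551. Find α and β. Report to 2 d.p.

α = 5.96, β = 5.04

For α,β>1 the mode is (α−1)/(α+β−2), so α = mode·(κ−2)+1 = 0.551×9+1 = 5.96.
And β = (1−mode)·(κ−2)+1 = 0.449×9+1 = 5.04.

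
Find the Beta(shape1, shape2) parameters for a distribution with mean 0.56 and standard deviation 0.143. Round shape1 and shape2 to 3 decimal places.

First σ² = 0.020449. Setting shape1 = μn, shape2 = (1−μ)n with n = shape1+shape2,
μ(1−μ)/(n+1) = 0.020449 ⇒ n+1 = 0.2464/0.020449 = 12.0495 ⇒ n = 11.0495.
Hence shape1 = 0.56×11.0495 = 6.188, shape2 = 0.44×11.0495 = 4.862.

shape1 = 6.188, shape2 = 4.862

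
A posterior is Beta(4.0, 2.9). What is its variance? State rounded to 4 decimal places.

0.0308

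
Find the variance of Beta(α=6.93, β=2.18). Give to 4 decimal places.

0.0180

α+β = 9.11 and αβ = 15.1074, so Var = αβ/[(α+β)²(α+β+1)] = 15.1074/839.050131 = 0.0180.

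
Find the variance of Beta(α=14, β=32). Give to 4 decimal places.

0.0045

α+β = 46 and αβ = 448, so Var = αβ/[(α+β)²(α+β+1)] = 448/99452 = 0.0045.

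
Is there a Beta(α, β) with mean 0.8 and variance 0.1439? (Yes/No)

A Beta with mean μ has variance μ(1−μ)/(α+β+1) < μ(1−μ).
Here μ(1−μ) = 0.8×0.2 = 0.16, and 0.1439 < 0.16.

Yes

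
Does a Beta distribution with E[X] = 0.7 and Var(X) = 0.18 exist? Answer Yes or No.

Yes

For any Beta, Var(X) < E[X]·(1−E[X]).
Here μ(1−μ) = 0.7×0.3 = 0.21, and 0.18 < 0.21.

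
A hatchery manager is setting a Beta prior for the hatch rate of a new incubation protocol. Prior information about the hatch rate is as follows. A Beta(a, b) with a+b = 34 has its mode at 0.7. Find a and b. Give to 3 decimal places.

For a,b>1 the mode is (a−1)/(a+b−2), so a = mode·(κ−2)+1 = 0.7×32+1 = 23.400.
And b = (1−mode)·(κ−2)+1 = 0.3×32+1 = 10.600.

a = 23.400, b = 10.600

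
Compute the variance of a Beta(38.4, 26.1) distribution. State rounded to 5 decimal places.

0.00368

Var = αβ/[(α+β)²(α+β+1)] = (38.4×26.1)/(64.5²×65.5) = 1002.24/272496.375 = 0.00368.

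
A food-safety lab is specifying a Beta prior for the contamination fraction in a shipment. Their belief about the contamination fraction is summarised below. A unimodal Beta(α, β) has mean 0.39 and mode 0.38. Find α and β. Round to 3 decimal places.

Let s = α+β. Mean gives α = μs = 0.39s; mode gives (α−1)/(s−2) = 0.38.
Substituting: 0.39s − 1 = 0.38(s−2) = 0.38s − 0.76, so 0.01s = 0.24 and s = 24.0000.
Then α = 0.39×24.0000 = 9.360 and β = s−α = 14.640.

α = 9.360, β = 14.640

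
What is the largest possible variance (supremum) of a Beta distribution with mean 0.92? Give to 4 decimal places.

0.0736

For fixed mean μ the Beta variance is μ(1−μ)/(α+β+1), increasing as α+β decreases.
Its least upper bound (not attained) is μ(1−μ) = 0.92·0.08 = 0.0736.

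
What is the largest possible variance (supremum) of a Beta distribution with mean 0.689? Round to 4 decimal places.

0.2143

Var = μ(1−μ)/(α+β+1), which approaches μ(1−μ) as α+β → 0.
So the supremum is μ(1−μ) = 0.689×0.311 = 0.2143.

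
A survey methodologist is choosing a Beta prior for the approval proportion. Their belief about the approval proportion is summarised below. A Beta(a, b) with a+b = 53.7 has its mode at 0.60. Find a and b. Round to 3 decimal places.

For a,b>1 the mode is (a−1)/(a+b−2), so a = mode·(κ−2)+1 = 0.60×51.7+1 = 32.020.
And b = (1−mode)·(κ−2)+1 = 0.40×51.7+1 = 21.680.

a = 32.020, b = 21.680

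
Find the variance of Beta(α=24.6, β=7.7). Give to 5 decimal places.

0.00545

μ = 24.6/32.3 = 0.761610; Var = μ(1−μ)/(α+β+1) = 0.1815603/33.3 = 0.00545.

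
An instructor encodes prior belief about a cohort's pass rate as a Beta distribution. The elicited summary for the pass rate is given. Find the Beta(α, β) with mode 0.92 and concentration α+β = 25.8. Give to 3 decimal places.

α = 22.896, β = 2.904

For α,β>1 the mode is (α−1)/(α+β−2), so α = mode·(κ−2)+1 = 0.92×23.8+1 = 22.896.
And β = (1−mode)·(κ−2)+1 = 0.08×23.8+1 = 2.904.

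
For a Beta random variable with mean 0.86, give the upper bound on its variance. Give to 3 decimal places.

0.120

Var = μ(1−μ)/(α+β+1), which approaches μ(1−μ) as α+β → 0.
So the supremum is μ(1−μ) = 0.86×0.14 = 0.120.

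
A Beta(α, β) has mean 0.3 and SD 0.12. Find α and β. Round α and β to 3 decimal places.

α = 4.075, β = 9.508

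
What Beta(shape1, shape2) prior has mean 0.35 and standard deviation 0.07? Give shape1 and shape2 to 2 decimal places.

First σ² = 0.0049. Setting shape1 = μn, shape2 = (1−μ)n with n = shape1+shape2,
μ(1−μ)/(n+1) = 0.0049 ⇒ n+1 = 0.2275/0.0049 = 46.4286 ⇒ n = 45.4286.
Hence shape1 = 0.35×45.4286 = 15.90, shape2 = 0.65×45.4286 = 29.53.

shape1 = 15.90, shape2 = 29.53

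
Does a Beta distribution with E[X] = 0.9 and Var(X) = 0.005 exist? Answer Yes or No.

Yes

For any Beta, Var(X) < E[X]·(1−E[X]).
Here μ(1−μ) = 0.9×0.1 = 0.09, and 0.005 < 0.09.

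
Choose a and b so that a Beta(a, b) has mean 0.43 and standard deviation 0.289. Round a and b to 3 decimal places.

a = 0.832, b = 1.103

Variance = 0.289² = 0.083521. The moment-matching identity a+b = μ(1−μ)/Var − 1 gives
a+b = 0.2451/0.083521 − 1 = 1.9346, so a = μ·1.9346 = 0.832 and b = (1−μ)·1.9346 = 1.103.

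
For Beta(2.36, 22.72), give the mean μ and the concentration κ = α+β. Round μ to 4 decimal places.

κ = α+β = 2.36+22.72 = 25.08; μ = α/κ = 2.36/25.08 = 0.0941.

μ = 0.0941, κ = 25.08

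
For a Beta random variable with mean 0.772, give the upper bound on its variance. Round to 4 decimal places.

For fixed mean μ the Beta variance is μ(1−μ)/(α+β+1), increasing as α+β decreases.
Its least upper bound (not attained) is μ(1−μ) = 0.772·0.228 = 0.1760.

0.1760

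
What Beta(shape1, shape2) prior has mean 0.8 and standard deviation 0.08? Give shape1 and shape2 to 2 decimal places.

shape1 = 19.20, shape2 = 4.80

Variance = 0.08² = 0.0064. The moment-matching identity shape1+shape2 = μ(1−μ)/Var − 1 gives
shape1+shape2 = 0.16/0.0064 − 1 = 24.0000, so shape1 = μ·24.0000 = 19.20 and shape2 = (1−μ)·24.0000 = 4.80.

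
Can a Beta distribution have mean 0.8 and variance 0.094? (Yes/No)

Yes

A Beta with mean μ has variance μ(1−μ)/(α+β+1) < μ(1−μ).
Here μ(1−μ) = 0.8×0.2 = 0.16, and 0.094 < 0.16.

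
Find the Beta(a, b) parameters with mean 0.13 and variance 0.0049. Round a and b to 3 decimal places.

Write ν = a+b; then a = μν and Var = μ(1−μ)/(ν+1).
ν = μ(1−μ)/Var − 1 = 0.1131/0.0049 − 1 = 22.0816.
a = 0.13·22.0816 = 2.871, b = 0.87·22.0816 = 19.211.

a = 2.871, b = 19.211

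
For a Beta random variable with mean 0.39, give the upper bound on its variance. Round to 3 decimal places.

0.238

Var = μ(1−μ)/(α+β+1), which approaches μ(1−μ) as α+β → 0.
So the supremum is μ(1−μ) = 0.39×0.61 = 0.238.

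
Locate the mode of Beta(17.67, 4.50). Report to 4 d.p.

With α,β > 1, mode = (α−1)/(α+β−2) = 16.67/20.17 = 0.8265.

0.8265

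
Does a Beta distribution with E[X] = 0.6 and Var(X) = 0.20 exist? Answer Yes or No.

Yes

A Beta with mean μ has variance μ(1−μ)/(α+β+1) < μ(1−μ).
Here μ(1−μ) = 0.6×0.4 = 0.24, and 0.20 < 0.24.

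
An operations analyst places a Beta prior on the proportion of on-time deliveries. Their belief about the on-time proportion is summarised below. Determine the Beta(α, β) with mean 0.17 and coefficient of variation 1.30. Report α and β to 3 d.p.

α = 0.321, β = 1.568

Var = (CV·μ)² = (1.30×0.17)² = 0.048841.
α+β = μ(1−μ)/Var − 1 = 0.1411/0.048841 − 1 = 1.8890.
Thus α = 0.17·1.8890 = 0.321 and β = 0.83·1.8890 = 1.568.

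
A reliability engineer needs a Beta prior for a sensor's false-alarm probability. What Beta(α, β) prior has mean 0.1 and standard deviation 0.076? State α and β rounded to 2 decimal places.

Variance = 0.076² = 0.005776. The moment-matching identity α+β = μ(1−μ)/Var − 1 gives
α+β = 0.09/0.005776 − 1 = 14.5817, so α = μ·14.5817 = 1.46 and β = (1−μ)·14.5817 = 13.12.

α = 1.46, β = 13.12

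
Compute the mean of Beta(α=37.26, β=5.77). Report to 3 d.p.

0.866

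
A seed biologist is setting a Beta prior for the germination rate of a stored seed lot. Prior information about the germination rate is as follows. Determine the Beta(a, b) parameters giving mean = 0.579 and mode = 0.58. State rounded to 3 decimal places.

Let s = a+b. Mean gives a = μs = 0.579s; mode gives (a−1)/(s−2) = 0.58.
Substituting: 0.579s − 1 = 0.58(s−2) = 0.58s − 1.16, so -0.001s = -0.16 and s = 160.0000.
Then a = 0.579×160.0000 = 92.640 and b = s−a = 67.360.

a = 92.640, b = 67.360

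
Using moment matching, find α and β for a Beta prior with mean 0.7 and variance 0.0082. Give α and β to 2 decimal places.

α = 17.23, β = 7.38

By moment matching, α+β = μ(1−μ)/σ² − 1 = (0.7·0.3)/0.0082 − 1 = 25.6098 − 1 = 24.6098.
Since α/(α+β) = μ, α = 0.7·24.6098 = 17.23 and β = 0.3·24.6098 = 7.38.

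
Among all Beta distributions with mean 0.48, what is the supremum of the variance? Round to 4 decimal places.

Var = μ(1−μ)/(α+β+1), which approaches μ(1−μ) as α+β → 0.
So the supremum is μ(1−μ) = 0.48×0.52 = 0.2496.

0.2496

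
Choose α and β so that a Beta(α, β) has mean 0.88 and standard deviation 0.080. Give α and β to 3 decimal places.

First σ² = 0.006400. Setting α = μn, β = (1−μ)n with n = α+β,
μ(1−μ)/(n+1) = 0.006400 ⇒ n+1 = 0.1056/0.006400 = 16.5000 ⇒ n = 15.5000.
Hence α = 0.88×15.5000 = 13.640, β = 0.12×15.5000 = 1.860.

α = 13.640, β = 1.860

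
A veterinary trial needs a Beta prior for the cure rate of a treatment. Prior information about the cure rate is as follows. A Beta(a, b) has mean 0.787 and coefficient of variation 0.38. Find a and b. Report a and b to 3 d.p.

a = 0.688, b = 0.186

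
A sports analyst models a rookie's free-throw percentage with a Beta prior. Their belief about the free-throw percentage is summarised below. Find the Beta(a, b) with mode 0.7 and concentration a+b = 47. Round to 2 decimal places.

a = 32.50, b = 14.50

Mode = (a−1)/(κ−2) with κ = a+b, so a−1 = 0.7·45 = 31.50.
a = 32.50; b = κ − a = 14.50.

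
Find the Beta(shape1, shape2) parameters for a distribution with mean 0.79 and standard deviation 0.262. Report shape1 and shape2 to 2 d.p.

shape1 = 1.12, shape2 = 0.30

First σ² = 0.068644. Setting shape1 = μn, shape2 = (1−μ)n with n = shape1+shape2,
μ(1−μ)/(n+1) = 0.068644 ⇒ n+1 = 0.1659/0.068644 = 2.4168 ⇒ n = 1.4168.
Hence shape1 = 0.79×1.4168 = 1.12, shape2 = 0.21×1.4168 = 0.30.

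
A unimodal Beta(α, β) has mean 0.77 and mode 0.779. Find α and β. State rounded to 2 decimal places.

With s = α+β: μ = α/s and mode = (α−1)/(s−2). Eliminating α = μs,
μs − 1 = m(s−2) ⇒ s(μ−m) = 1−2m ⇒ s = -0.558/-0.009 = 62.0000.
So α = μs = 47.74, β = (1−μ)s = 14.26.

α = 47.74, β = 14.26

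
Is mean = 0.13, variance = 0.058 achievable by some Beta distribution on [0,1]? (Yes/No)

Yes

The Beta variance bound is σ² < μ(1−μ).
Here μ(1−μ) = 0.13×0.87 = 0.1131, and 0.058 < 0.1131.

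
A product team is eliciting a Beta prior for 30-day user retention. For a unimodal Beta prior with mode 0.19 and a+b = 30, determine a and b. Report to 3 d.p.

Since the density peak of Beta(a,b) is at (a−1)/(a+b−2),
a = 1 + 0.19(30−2) = 6.320 and b = 30 − 6.320 = 23.680.

a = 6.320, b = 23.680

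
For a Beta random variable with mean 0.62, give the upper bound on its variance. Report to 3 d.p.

0.236

For fixed mean μ the Beta variance is μ(1−μ)/(α+β+1), increasing as α+β decreases.
Its least upper bound (not attained) is μ(1−μ) = 0.62·0.38 = 0.236.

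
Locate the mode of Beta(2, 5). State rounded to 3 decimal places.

With α,β > 1, mode = (α−1)/(α+β−2) = 1/5 = 0.200.

0.200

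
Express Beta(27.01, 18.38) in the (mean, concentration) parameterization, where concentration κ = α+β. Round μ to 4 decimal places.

μ = 0.5951, κ = 45.39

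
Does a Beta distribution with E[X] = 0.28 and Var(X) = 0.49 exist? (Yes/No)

A Beta with mean μ has variance μ(1−μ)/(α+β+1) < μ(1−μ).
Here μ(1−μ) = 0.28×0.72 = 0.2016, and 0.49 ≥ 0.2016.

No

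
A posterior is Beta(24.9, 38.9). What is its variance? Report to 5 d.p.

Var = αβ/[(α+β)²(α+β+1)] = (24.9×38.9)/(63.8²×64.8) = 968.61/263764.512 = 0.00367.

0.00367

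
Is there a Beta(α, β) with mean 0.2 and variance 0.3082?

For any Beta, Var(X) < E[X]·(1−E[X]).
Here μ(1−μ) = 0.2×0.8 = 0.16, and 0.3082 ≥ 0.16.

No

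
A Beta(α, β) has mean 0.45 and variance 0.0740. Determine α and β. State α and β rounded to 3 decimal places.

α = 1.055, β = 1.290

Let s = α+β. The Beta variance is μ(1−μ)/(s+1).
So s+1 = μ(1−μ)/σ² = (0.45×0.55)/0.0740 = 0.2475/0.0740 = 3.3446, giving s = 2.3446.
Then α = μs = 0.45×2.3446 = 1.055 and β = (1−μ)s = 0.55×2.3446 = 1.290.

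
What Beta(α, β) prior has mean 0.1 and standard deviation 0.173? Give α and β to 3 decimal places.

Variance = 0.173² = 0.029929. The moment-matching identity α+β = μ(1−μ)/Var − 1 gives
α+β = 0.09/0.029929 − 1 = 2.0071, so α = μ·2.0071 = 0.201 and β = (1−μ)·2.0071 = 1.806.

α = 0.201, β = 1.806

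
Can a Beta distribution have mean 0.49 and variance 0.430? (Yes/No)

No

For any Beta, Var(X) < E[X]·(1−E[X]).
Here μ(1−μ) = 0.49×0.51 = 0.2499, and 0.430 ≥ 0.2499.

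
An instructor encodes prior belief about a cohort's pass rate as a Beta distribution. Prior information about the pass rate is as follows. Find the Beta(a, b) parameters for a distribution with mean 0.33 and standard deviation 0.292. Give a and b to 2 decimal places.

a = 0.53, b = 1.07

First σ² = 0.085264. Setting a = μn, b = (1−μ)n with n = a+b,
μ(1−μ)/(n+1) = 0.085264 ⇒ n+1 = 0.2211/0.085264 = 2.5931 ⇒ n = 1.5931.
Hence a = 0.33×1.5931 = 0.53, b = 0.67×1.5931 = 1.07.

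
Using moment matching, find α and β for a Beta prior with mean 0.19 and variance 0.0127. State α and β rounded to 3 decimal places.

α = 2.112, β = 9.006

Write ν = α+β; then α = μν and Var = μ(1−μ)/(ν+1).
ν = μ(1−μ)/Var − 1 = 0.1539/0.0127 − 1 = 11.1181.
α = 0.19·11.1181 = 2.112, β = 0.81·11.1181 = 9.006.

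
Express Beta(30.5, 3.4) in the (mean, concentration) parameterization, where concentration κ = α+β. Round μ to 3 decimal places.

κ = α+β = 30.5+3.4 = 33.9; μ = α/κ = 30.5/33.9 = 0.900.

μ = 0.900, κ = 33.9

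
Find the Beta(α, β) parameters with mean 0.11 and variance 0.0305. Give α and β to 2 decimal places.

α = 0.24, β = 1.97

By moment matching, α+β = μ(1−μ)/σ² − 1 = (0.11·0.89)/0.0305 − 1 = 3.2098 − 1 = 2.2098.
Since α/(α+β) = μ, α = 0.11·2.2098 = 0.24 and β = 0.89·2.2098 = 1.97.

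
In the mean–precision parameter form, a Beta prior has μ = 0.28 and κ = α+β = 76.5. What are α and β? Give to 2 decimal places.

Split κ in proportion μ : (1−μ): α = 0.28·76.5 = 21.42, β = 76.5 − 21.42 = 55.08.

α = 21.42, β = 55.08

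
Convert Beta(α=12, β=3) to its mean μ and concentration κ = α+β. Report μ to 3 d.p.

μ = 0.800, κ = 15

κ = α+β = 12+3 = 15; μ = α/κ = 12/15 = 0.800.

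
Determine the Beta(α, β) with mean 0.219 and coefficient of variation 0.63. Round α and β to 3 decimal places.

α = 1.749, β = 6.236

σ = CV·μ = 0.63×0.219 = 0.13797, so σ² = 0.019036.
s+1 = μ(1−μ)/σ² = 0.171039/0.019036 = 8.9852, so s = α+β = 7.9852.
α = μs = 1.749, β = (1−μ)s = 6.236.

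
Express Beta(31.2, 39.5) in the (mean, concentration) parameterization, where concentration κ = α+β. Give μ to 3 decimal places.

μ = 0.441, κ = 70.7

κ = α+β = 31.2+39.5 = 70.7; μ = α/κ = 31.2/70.7 = 0.441.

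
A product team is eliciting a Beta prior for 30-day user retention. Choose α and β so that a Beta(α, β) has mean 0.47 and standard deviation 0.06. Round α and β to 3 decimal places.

Variance = 0.06² = 0.0036. The moment-matching identity α+β = μ(1−μ)/Var − 1 gives
α+β = 0.2491/0.0036 − 1 = 68.1944, so α = μ·68.1944 = 32.051 and β = (1−μ)·68.1944 = 36.143.

α = 32.051, β = 36.143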